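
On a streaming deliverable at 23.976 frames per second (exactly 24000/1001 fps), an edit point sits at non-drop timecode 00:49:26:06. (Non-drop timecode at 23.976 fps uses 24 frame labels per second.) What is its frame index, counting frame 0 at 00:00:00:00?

71190

Total seconds to the label: (0 × 3600 + 49 × 60 + 26) = 2966.
Frame index = 2966 × 24 + 6 = 71190.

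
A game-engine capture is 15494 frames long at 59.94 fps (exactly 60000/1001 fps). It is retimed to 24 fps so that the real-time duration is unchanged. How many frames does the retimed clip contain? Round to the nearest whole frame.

Frames at target rate = 15494 × (24) / (60000/1001) = 7754747/1250 ≈ 6203.798.
Nearest whole frame: 6204.

6204 frames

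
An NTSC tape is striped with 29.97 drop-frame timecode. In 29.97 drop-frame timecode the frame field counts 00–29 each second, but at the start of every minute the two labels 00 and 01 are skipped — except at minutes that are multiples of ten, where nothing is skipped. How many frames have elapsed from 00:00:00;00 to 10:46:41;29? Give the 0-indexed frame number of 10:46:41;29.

1162895

Complete 10-minute blocks: 64, each 17982 frames → 1150848.
Remaining 6 whole minutes in the current block: 1800 + 5 × 1798 = 10790 frames.
Within the current minute: 41 × 30 + 29 − 2 = 1257 (labels ;00/;01 skipped at this minute). Total = 1150848 + 10790 + 1257 = 1162895.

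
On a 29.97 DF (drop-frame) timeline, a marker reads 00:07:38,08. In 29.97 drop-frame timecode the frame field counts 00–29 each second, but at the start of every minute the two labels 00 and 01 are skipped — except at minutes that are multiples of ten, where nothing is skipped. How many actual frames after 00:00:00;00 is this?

Complete 10-minute blocks: 0, each 17982 frames → 0.
Remaining 7 whole minutes in the current block: 1800 + 6 × 1798 = 12588 frames.
Within the current minute: 38 × 30 + 8 − 2 = 1146 (labels ;00/;01 skipped at this minute). Total = 0 + 12588 + 1146 = 13734.

13734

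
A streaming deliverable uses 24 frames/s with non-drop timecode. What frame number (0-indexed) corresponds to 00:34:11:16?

49240

Total seconds to the label: (0 × 3600 + 34 × 60 + 11) = 2051.
Frame index = 2051 × 24 + 16 = 49240.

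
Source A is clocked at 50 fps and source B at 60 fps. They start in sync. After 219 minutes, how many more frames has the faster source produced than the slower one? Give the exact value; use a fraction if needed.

131400 frames

219 min = 13140 s.
A emits 50 × 13140 = 657000 frames; B emits 60 × 13140 = 788400.
Difference = 131400 frames; B is ahead of A.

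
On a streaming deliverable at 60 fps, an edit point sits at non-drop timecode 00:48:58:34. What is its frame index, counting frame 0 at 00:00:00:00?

Total seconds to the label: (0 × 3600 + 48 × 60 + 58) = 2938.
Frame index = 2938 × 60 + 34 = 176314.

frame 176314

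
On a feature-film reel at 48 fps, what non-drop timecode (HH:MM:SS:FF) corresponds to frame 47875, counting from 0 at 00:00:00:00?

47875 ÷ 48 = 997 full seconds, remainder 19 frames.
997 s = 0 h 16 min 37 s.
Timecode: 00:16:37:19.

00:16:37:19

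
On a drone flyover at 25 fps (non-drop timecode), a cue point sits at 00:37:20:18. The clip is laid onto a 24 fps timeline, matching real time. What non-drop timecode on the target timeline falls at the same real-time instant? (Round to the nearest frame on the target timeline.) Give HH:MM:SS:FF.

Source frame index: (0×3600 + 37×60 + 20) × 25 + 18 = 56018.
Real time: 56018 / (25) = 56018/25 s.
Target frame: (56018/25) × (24) = 1344432/25 ≈ 53777.280 → 53777.
At 24 labels/s: frame 53777 → 00:37:20:17.

00:37:20:17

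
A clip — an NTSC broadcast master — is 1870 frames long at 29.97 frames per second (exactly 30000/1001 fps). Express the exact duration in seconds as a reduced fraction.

187187/3000 seconds

Running time = 1870 ÷ (30000/1001) = 1870 × 1001/30000 = 187187/3000 s.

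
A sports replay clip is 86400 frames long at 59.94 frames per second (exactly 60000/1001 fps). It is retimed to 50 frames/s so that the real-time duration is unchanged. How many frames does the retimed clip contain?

72072 frames

Target frames = source frames × (target rate / source rate) = 86400 × (50)/(60000/1001) = 86400 × 1001/1200 = 72072.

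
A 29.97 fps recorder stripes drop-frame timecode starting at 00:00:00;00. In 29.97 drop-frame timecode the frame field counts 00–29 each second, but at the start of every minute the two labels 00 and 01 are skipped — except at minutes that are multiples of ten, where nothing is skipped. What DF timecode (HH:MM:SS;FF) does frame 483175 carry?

Each 10-minute DF block holds 10 × 60 × 30 − 9 × 2 = 17982 frames. 483175 ÷ 17982 → 26 full blocks, remainder 15643.
Within the partial block the first minute is 1800 frames and each further minute 1798, so 8 further minute boundaries passed. Total skipped labels = 18 × 26 + 2 × 8 = 484.
Non-drop label index = 483175 + 484 = 483659; at 30 labels/s that is 04:28:41:29, i.e. DF 04:28:41;29.

04:28:41;29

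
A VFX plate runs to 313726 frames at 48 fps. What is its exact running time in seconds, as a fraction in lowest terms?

156863/24 seconds

Running time = 313726 ÷ (48) = 313726 × 1/48 = 156863/24 s.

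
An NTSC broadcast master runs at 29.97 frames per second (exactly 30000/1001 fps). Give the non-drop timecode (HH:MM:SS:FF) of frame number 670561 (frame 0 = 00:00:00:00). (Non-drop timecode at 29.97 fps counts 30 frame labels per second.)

670561 ÷ 30 = 22352 full seconds, remainder 1 frame.
22352 s = 6 h 12 min 32 s.
Timecode: 06:12:32:01.

06:12:32:01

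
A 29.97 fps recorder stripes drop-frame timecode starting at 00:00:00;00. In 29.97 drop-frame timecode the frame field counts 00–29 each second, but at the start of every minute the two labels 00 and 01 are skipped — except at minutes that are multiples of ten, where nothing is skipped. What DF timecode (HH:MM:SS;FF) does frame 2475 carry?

Ten DF minutes hold 17982 frames, so frame 2475 lies in block 0 (frames 0–17981) with 2475 frames into that block.
The block's first minute is 1800 frames and the rest 1798 each; 2475 frames reaches minute 1, so 0 × 18 + 1 × 2 = 2 labels have been skipped so far.
Adding those back, label number 2475 + 2 = 2477 at 30 labels/s is 82 s + 17 f = 0 h 1 min 22 s frame 17, i.e. 00:01:22;17.

00:01:22;17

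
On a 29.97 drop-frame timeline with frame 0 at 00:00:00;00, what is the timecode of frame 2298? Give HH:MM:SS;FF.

Ten DF minutes hold 17982 frames, so frame 2298 lies in block 0 (frames 0–17981) with 2298 frames into that block.
The block's first minute is 1800 frames and the rest 1798 each; 2298 frames reaches minute 1, so 0 × 18 + 1 × 2 = 2 labels have been skipped so far.
Adding those back, label number 2298 + 2 = 2300 at 30 labels/s is 76 s + 20 f = 0 h 1 min 16 s frame 20, i.e. 00:01:16;20.

00:01:16;20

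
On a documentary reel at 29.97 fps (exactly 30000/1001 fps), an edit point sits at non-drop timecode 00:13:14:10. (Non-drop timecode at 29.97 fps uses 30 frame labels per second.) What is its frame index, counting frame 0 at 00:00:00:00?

Total seconds to the label: (0 × 3600 + 13 × 60 + 14) = 794.
Frame index = 794 × 30 + 10 = 23830.

23830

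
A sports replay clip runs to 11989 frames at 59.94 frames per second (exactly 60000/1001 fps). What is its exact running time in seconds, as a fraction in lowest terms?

12000989/60000 seconds

Running time = 11989 ÷ (60000/1001) = 11989 × 1001/60000 = 12000989/60000 s.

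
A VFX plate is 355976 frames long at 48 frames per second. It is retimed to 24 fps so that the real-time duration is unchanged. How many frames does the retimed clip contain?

Target frames = source frames × (target rate / source rate) = 355976 × (24)/(48) = 355976 × 1/2 = 177988.

177988 frames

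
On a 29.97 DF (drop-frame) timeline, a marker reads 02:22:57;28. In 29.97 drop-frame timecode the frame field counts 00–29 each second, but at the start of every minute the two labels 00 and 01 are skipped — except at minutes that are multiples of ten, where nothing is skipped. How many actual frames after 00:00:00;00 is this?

As if non-drop at 30 labels/s: (2 × 3600 + 22 × 60 + 57) × 30 + 28 = 257338.
Minute boundaries passed: 142; those not divisible by 10: 142 − 14 = 128; dropped labels = 2 × 128 = 256.
Actual frame index = 257338 − 256 = 257082.

257082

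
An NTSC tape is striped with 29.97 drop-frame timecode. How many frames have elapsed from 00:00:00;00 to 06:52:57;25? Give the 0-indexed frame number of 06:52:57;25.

742593

Complete 10-minute blocks: 41, each 17982 frames → 737262.
Remaining 2 whole minutes in the current block: 1800 + 1 × 1798 = 3598 frames.
Within the current minute: 57 × 30 + 25 − 2 = 1733 (labels ;00/;01 skipped at this minute). Total = 737262 + 3598 + 1733 = 742593.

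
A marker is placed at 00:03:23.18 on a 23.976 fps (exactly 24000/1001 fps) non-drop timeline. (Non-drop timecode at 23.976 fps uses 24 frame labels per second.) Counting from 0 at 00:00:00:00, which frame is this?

Total seconds to the label: (0 × 3600 + 3 × 60 + 23) = 203.
Frame index = 203 × 24 + 18 = 4890.

frame 4890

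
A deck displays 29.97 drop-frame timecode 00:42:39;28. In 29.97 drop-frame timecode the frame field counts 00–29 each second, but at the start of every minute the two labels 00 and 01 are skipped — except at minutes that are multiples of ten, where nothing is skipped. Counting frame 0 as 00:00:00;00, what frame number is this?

Complete 10-minute blocks: 4, each 17982 frames → 71928.
Remaining 2 whole minutes in the current block: 1800 + 1 × 1798 = 3598 frames.
Within the current minute: 39 × 30 + 28 − 2 = 1196 (labels ;00/;01 skipped at this minute). Total = 71928 + 3598 + 1196 = 76722.

76722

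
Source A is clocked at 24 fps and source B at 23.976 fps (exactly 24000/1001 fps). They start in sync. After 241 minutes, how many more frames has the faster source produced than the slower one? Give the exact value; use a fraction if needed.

347040/1001 frames

241 min = 14460 s.
A emits 24 × 14460 = 347040 frames; B emits 24000/1001 × 14460 = 347040000/1001.
Difference = 347040/1001 frames (≈ 346.6933); B is behind A.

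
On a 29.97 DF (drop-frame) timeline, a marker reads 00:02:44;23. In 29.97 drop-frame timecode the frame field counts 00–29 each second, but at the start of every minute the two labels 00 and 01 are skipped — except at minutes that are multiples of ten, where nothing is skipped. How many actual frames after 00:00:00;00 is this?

As if non-drop at 30 labels/s: (0 × 3600 + 2 × 60 + 44) × 30 + 23 = 4943.
Minute boundaries passed: 2; those not divisible by 10: 2 − 0 = 2; dropped labels = 2 × 2 = 4.
Actual frame index = 4943 − 4 = 4939.

4939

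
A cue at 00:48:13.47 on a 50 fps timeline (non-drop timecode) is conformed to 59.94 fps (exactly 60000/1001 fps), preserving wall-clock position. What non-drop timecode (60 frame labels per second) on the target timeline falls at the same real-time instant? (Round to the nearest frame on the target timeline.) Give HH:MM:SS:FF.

00:48:11:03

Source frame index: (0×3600 + 48×60 + 13) × 50 + 47 = 144697.
Real time: 144697 / (50) = 144697/50 s.
Target frame: (144697/50) × (60000/1001) = 24805200/143 ≈ 173462.937 → 173463.
At 60 labels/s: frame 173463 → 00:48:11:03.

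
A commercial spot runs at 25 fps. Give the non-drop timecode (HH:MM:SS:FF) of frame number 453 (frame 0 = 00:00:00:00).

453 ÷ 25 = 18 full seconds, remainder 3 frames.
18 s = 0 h 0 min 18 s.
Timecode: 00:00:18:03.

00:00:18:03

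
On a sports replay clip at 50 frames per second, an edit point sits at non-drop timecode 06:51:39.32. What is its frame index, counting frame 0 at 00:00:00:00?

1234982

Total seconds to the label: (6 × 3600 + 51 × 60 + 39) = 24699.
Frame index = 24699 × 50 + 32 = 1234982.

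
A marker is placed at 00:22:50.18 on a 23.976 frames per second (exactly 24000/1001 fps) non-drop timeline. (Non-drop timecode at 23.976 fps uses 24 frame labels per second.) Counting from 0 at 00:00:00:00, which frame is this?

32898

Total seconds to the label: (0 × 3600 + 22 × 60 + 50) = 1370.
Frame index = 1370 × 24 + 18 = 32898.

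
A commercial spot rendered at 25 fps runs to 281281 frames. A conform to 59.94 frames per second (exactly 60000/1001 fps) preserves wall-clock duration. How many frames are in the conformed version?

674400 frames

Target frames = source frames × (target rate / source rate) = 281281 × (60000/1001)/(25) = 281281 × 2400/1001 = 674400.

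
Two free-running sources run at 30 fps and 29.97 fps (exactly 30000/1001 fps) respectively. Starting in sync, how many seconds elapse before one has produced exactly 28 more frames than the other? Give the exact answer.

The gap grows by |30000/1001 − 30| = 30/1001 frames per second.
Time for a 28-frame gap: 28 ÷ (30/1001) = 14014/15 s.

14014/15 seconds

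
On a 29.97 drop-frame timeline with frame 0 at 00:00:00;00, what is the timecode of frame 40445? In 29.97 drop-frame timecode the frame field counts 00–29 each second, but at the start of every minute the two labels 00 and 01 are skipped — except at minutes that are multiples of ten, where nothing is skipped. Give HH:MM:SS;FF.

00:22:29;15

Ten DF minutes hold 17982 frames, so frame 40445 lies in block 2 (frames 35964–53945) with 4481 frames into that block.
The block's first minute is 1800 frames and the rest 1798 each; 4481 frames reaches minute 2, so 2 × 18 + 2 × 2 = 40 labels have been skipped so far.
Adding those back, label number 40445 + 40 = 40485 at 30 labels/s is 1349 s + 15 f = 0 h 22 min 29 s frame 15, i.e. 00:22:29;15.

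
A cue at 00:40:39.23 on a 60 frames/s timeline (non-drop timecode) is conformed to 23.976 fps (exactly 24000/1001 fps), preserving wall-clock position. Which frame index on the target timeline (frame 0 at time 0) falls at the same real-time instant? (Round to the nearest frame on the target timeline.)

Source frame index: (0×3600 + 40×60 + 39) × 60 + 23 = 146363.
Real time: 146363 / (60) = 146363/60 s.
Target frame: (146363/60) × (24000/1001) = 8363600/143 ≈ 58486.713 → 58487.

frame 58487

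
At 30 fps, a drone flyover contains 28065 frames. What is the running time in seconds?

Running time = 28065 / (30) = 935.5 s.

935.5 seconds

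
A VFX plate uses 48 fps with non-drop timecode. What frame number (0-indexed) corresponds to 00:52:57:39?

frame 152535

Total seconds to the label: (0 × 3600 + 52 × 60 + 57) = 3177.
Frame index = 3177 × 48 + 39 = 152535.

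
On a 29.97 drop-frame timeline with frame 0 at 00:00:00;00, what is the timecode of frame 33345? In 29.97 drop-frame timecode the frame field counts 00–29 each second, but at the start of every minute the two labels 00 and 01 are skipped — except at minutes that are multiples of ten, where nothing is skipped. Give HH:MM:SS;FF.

Ten DF minutes hold 17982 frames, so frame 33345 lies in block 1 (frames 17982–35963) with 15363 frames into that block.
The block's first minute is 1800 frames and the rest 1798 each; 15363 frames reaches minute 8, so 1 × 18 + 8 × 2 = 34 labels have been skipped so far.
Adding those back, label number 33345 + 34 = 33379 at 30 labels/s is 1112 s + 19 f = 0 h 18 min 32 s frame 19, i.e. 00:18:32;19.

00:18:32;19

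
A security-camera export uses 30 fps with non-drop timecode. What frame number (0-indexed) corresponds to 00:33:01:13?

frame 59443

Total seconds to the label: (0 × 3600 + 33 × 60 + 1) = 1981.
Frame index = 1981 × 30 + 13 = 59443.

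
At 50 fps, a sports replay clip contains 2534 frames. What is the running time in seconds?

Running time = 2534 / (50) = 50.68 s.

50.68 seconds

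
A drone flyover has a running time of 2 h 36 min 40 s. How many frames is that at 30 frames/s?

2 h 36 min 40 s = 9400 s.
Frames = 9400 × 30 = 282000.

282000 frames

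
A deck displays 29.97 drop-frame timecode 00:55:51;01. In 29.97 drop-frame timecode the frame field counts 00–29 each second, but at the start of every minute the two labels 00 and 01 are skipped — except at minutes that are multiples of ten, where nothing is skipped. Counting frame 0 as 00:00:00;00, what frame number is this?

100431

As if non-drop at 30 labels/s: (0 × 3600 + 55 × 60 + 51) × 30 + 1 = 100531.
Minute boundaries passed: 55; those not divisible by 10: 55 − 5 = 50; dropped labels = 2 × 50 = 100.
Actual frame index = 100531 − 100 = 100431.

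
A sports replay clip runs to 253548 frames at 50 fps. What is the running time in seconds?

5070.96 seconds

Running time = 253548 / (50) = 5070.96 s.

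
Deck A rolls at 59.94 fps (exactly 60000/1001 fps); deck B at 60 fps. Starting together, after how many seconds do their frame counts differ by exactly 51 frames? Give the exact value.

850.85 seconds

The gap grows by |60 − 60000/1001| = 60/1001 frames per second.
Time for a 51-frame gap: 51 ÷ (60/1001) = 850.85 s.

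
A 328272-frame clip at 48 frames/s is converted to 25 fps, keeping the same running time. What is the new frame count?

170975 frames

Target frames = source frames × (target rate / source rate) = 328272 × (25)/(48) = 328272 × 25/48 = 170975.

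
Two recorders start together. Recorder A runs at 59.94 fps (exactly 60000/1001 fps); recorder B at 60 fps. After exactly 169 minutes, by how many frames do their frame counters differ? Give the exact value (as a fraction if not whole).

46800/77 frames

169 min = 10140 s.
A emits 60000/1001 × 10140 = 46800000/77 frames; B emits 60 × 10140 = 608400.
Difference = 46800/77 frames (≈ 607.7922); B is ahead of A.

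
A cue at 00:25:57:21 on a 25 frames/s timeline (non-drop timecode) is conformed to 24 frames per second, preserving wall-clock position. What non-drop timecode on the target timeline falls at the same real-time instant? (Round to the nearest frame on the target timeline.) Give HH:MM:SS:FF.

Source frame index: (0×3600 + 25×60 + 57) × 25 + 21 = 38946.
Real time: 38946 / (25) = 38946/25 s.
Target frame: (38946/25) × (24) = 934704/25 ≈ 37388.160 → 37388.
At 24 labels/s: frame 37388 → 00:25:57:20.

00:25:57:20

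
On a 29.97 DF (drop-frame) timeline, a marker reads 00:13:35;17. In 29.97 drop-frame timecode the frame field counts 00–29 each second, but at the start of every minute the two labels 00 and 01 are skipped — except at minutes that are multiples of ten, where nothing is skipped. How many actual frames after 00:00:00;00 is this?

Complete 10-minute blocks: 1, each 17982 frames → 17982.
Remaining 3 whole minutes in the current block: 1800 + 2 × 1798 = 5396 frames.
Within the current minute: 35 × 30 + 17 − 2 = 1065 (labels ;00/;01 skipped at this minute). Total = 17982 + 5396 + 1065 = 24443.

24443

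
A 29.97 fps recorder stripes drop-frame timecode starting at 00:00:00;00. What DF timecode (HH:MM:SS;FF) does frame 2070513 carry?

Each 10-minute DF block holds 10 × 60 × 30 − 9 × 2 = 17982 frames. 2070513 ÷ 17982 → 115 full blocks, remainder 2583.
Within the partial block the first minute is 1800 frames and each further minute 1798, so 1 further minute boundary passed. Total skipped labels = 18 × 115 + 2 × 1 = 2072.
Non-drop label index = 2070513 + 2072 = 2072585; at 30 labels/s that is 19:11:26:05, i.e. DF 19:11:26;05.

19:11:26;05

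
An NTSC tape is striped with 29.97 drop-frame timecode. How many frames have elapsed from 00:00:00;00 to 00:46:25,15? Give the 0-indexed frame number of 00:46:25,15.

Complete 10-minute blocks: 4, each 17982 frames → 71928.
Remaining 6 whole minutes in the current block: 1800 + 5 × 1798 = 10790 frames.
Within the current minute: 25 × 30 + 15 − 2 = 763 (labels ;00/;01 skipped at this minute). Total = 71928 + 10790 + 763 = 83481.

83481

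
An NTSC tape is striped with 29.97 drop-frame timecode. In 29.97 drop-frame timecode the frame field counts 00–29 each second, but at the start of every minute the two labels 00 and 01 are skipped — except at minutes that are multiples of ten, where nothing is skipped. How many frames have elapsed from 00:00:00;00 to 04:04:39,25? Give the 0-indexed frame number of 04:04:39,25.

439955

Complete 10-minute blocks: 24, each 17982 frames → 431568.
Remaining 4 whole minutes in the current block: 1800 + 3 × 1798 = 7194 frames.
Within the current minute: 39 × 30 + 25 − 2 = 1193 (labels ;00/;01 skipped at this minute). Total = 431568 + 7194 + 1193 = 439955.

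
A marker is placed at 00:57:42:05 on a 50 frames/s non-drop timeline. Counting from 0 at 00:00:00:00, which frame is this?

Total seconds to the label: (0 × 3600 + 57 × 60 + 42) = 3462.
Frame index = 3462 × 50 + 5 = 173105.

frame 173105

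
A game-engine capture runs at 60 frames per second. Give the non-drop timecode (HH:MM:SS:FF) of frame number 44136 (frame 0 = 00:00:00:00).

44136 ÷ 60 = 735 full seconds, remainder 36 frames.
735 s = 0 h 12 min 15 s.
Timecode: 00:12:15:36.

00:12:15:36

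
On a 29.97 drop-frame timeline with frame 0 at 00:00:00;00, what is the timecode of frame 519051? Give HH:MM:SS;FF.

04:48:39;01

Each 10-minute DF block holds 10 × 60 × 30 − 9 × 2 = 17982 frames. 519051 ÷ 17982 → 28 full blocks, remainder 15555.
Within the partial block the first minute is 1800 frames and each further minute 1798, so 8 further minute boundaries passed. Total skipped labels = 18 × 28 + 2 × 8 = 520.
Non-drop label index = 519051 + 520 = 519571; at 30 labels/s that is 04:48:39:01, i.e. DF 04:48:39;01.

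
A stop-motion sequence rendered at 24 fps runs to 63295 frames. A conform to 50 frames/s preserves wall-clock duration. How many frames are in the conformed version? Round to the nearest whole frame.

Frames at target rate = 63295 × (50) / (24) = 1582375/12 ≈ 131864.583.
Nearest whole frame: 131865.

131865 frames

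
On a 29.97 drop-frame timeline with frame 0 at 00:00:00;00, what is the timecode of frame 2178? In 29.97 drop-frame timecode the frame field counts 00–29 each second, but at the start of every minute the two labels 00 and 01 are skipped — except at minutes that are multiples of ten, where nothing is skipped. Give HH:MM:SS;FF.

Each 10-minute DF block holds 10 × 60 × 30 − 9 × 2 = 17982 frames. 2178 ÷ 17982 → 0 full blocks, remainder 2178.
Within the partial block the first minute is 1800 frames and each further minute 1798, so 1 further minute boundary passed. Total skipped labels = 18 × 0 + 2 × 1 = 2.
Non-drop label index = 2178 + 2 = 2180; at 30 labels/s that is 00:01:12:20, i.e. DF 00:01:12;20.

00:01:12;20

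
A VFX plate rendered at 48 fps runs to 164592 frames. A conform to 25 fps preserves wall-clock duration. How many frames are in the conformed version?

Target frames = source frames × (target rate / source rate) = 164592 × (25)/(48) = 164592 × 25/48 = 85725.

85725 frames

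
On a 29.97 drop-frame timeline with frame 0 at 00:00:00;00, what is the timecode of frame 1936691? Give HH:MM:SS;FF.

17:57:01;01

Each 10-minute DF block holds 10 × 60 × 30 − 9 × 2 = 17982 frames. 1936691 ÷ 17982 → 107 full blocks, remainder 12617.
Within the partial block the first minute is 1800 frames and each further minute 1798, so 7 further minute boundaries passed. Total skipped labels = 18 × 107 + 2 × 7 = 1940.
Non-drop label index = 1936691 + 1940 = 1938631; at 30 labels/s that is 17:57:01:01, i.e. DF 17:57:01;01.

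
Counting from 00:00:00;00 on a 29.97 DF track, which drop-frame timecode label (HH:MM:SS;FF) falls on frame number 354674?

Ten DF minutes hold 17982 frames, so frame 354674 lies in block 19 (frames 341658–359639) with 13016 frames into that block.
The block's first minute is 1800 frames and the rest 1798 each; 13016 frames reaches minute 7, so 19 × 18 + 7 × 2 = 356 labels have been skipped so far.
Adding those back, label number 354674 + 356 = 355030 at 30 labels/s is 11834 s + 10 f = 3 h 17 min 14 s frame 10, i.e. 03:17:14;10.

03:17:14;10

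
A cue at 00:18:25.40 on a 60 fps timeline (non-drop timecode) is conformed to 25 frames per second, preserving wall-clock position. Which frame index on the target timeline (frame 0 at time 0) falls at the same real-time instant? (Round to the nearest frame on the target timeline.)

Source frame index: (0×3600 + 18×60 + 25) × 60 + 40 = 66340.
Real time: 66340 / (60) = 3317/3 s.
Target frame: (3317/3) × (25) = 82925/3 ≈ 27641.667 → 27642.

frame 27642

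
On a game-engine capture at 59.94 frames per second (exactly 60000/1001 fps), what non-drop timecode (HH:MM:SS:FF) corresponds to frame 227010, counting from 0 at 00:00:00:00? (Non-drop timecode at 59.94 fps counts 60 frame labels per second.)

01:03:03:30

227010 ÷ 60 = 3783 full seconds, remainder 30 frames.
3783 s = 1 h 3 min 3 s.
Timecode: 01:03:03:30.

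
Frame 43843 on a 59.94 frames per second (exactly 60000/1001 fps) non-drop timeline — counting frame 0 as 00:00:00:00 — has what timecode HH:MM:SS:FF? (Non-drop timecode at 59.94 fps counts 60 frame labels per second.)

43843 ÷ 60 = 730 full seconds, remainder 43 frames.
730 s = 0 h 12 min 10 s.
Timecode: 00:12:10:43.

00:12:10:43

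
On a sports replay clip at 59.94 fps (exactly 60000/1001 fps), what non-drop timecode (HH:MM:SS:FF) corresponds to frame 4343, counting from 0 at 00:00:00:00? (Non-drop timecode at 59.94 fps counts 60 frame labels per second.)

00:01:12:23

4343 ÷ 60 = 72 full seconds, remainder 23 frames.
72 s = 0 h 1 min 12 s.
Timecode: 00:01:12:23.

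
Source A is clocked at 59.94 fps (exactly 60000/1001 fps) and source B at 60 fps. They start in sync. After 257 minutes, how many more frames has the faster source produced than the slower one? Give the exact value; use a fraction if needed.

257 min = 15420 s.
A emits 60000/1001 × 15420 = 925200000/1001 frames; B emits 60 × 15420 = 925200.
Difference = 925200/1001 frames (≈ 924.2757); B is ahead of A.

925200/1001 frames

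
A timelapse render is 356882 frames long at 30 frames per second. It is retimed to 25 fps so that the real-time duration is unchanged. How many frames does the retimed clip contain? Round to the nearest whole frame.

Frames at target rate = 356882 × (25) / (30) = 892205/3 ≈ 297401.667.
Nearest whole frame: 297402.

297402 frames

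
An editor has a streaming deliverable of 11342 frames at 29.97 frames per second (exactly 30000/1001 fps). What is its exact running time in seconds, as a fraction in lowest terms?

5676671/15000 seconds

Running time = 11342 ÷ (30000/1001) = 11342 × 1001/30000 = 5676671/15000 s.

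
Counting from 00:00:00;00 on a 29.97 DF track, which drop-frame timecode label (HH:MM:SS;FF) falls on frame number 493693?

04:34:32;27

Ten DF minutes hold 17982 frames, so frame 493693 lies in block 27 (frames 485514–503495) with 8179 frames into that block.
The block's first minute is 1800 frames and the rest 1798 each; 8179 frames reaches minute 4, so 27 × 18 + 4 × 2 = 494 labels have been skipped so far.
Adding those back, label number 493693 + 494 = 494187 at 30 labels/s is 16472 s + 27 f = 4 h 34 min 32 s frame 27, i.e. 04:34:32;27.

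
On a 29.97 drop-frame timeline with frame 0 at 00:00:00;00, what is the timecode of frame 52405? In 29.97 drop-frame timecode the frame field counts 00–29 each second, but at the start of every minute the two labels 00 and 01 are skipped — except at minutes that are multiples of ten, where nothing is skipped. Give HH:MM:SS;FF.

Ten DF minutes hold 17982 frames, so frame 52405 lies in block 2 (frames 35964–53945) with 16441 frames into that block.
The block's first minute is 1800 frames and the rest 1798 each; 16441 frames reaches minute 9, so 2 × 18 + 9 × 2 = 54 labels have been skipped so far.
Adding those back, label number 52405 + 54 = 52459 at 30 labels/s is 1748 s + 19 f = 0 h 29 min 8 s frame 19, i.e. 00:29:08;19.

00:29:08;19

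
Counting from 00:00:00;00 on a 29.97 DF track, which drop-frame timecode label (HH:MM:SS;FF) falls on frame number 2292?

Each 10-minute DF block holds 10 × 60 × 30 − 9 × 2 = 17982 frames. 2292 ÷ 17982 → 0 full blocks, remainder 2292.
Within the partial block the first minute is 1800 frames and each further minute 1798, so 1 further minute boundary passed. Total skipped labels = 18 × 0 + 2 × 1 = 2.
Non-drop label index = 2292 + 2 = 2294; at 30 labels/s that is 00:01:16:14, i.e. DF 00:01:16;14.

00:01:16;14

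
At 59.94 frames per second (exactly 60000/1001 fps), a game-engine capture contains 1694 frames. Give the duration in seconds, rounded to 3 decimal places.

Running time = 1694 × 1001/60000 = 847847/30000 s ≈ 28.262 s.

28.262 seconds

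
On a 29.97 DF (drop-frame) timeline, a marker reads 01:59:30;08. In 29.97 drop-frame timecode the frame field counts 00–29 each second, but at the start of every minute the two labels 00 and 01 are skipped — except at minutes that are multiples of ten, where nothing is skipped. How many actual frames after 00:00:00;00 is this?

Complete 10-minute blocks: 11, each 17982 frames → 197802.
Remaining 9 whole minutes in the current block: 1800 + 8 × 1798 = 16184 frames.
Within the current minute: 30 × 30 + 8 − 2 = 906 (labels ;00/;01 skipped at this minute). Total = 197802 + 16184 + 906 = 214892.

214892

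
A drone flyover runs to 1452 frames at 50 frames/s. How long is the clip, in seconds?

Running time = 1452 / (50) = 29.04 s.

29.04 seconds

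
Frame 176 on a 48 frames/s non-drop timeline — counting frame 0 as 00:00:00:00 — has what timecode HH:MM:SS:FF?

176 ÷ 48 = 3 full seconds, remainder 32 frames.
3 s = 0 h 0 min 3 s.
Timecode: 00:00:03:32.

00:00:03:32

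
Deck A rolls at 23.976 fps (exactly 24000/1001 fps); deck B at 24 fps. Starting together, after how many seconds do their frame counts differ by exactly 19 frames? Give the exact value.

The gap grows by |24 − 24000/1001| = 24/1001 frames per second.
Time for a 19-frame gap: 19 ÷ (24/1001) = 19019/24 s.

19019/24 seconds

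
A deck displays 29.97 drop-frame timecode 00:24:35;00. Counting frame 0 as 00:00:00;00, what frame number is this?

As if non-drop at 30 labels/s: (0 × 3600 + 24 × 60 + 35) × 30 + 0 = 44250.
Minute boundaries passed: 24; those not divisible by 10: 24 − 2 = 22; dropped labels = 2 × 22 = 44.
Actual frame index = 44250 − 44 = 44206.

44206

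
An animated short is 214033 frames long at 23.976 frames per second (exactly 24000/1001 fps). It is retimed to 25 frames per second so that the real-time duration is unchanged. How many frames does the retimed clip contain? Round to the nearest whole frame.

Frames at target rate = 214033 × (25) / (24000/1001) = 214247033/960 ≈ 223173.993.
Nearest whole frame: 223174.

223174 frames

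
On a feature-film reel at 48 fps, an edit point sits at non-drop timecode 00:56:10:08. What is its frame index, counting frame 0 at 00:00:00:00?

frame 161768

Total seconds to the label: (0 × 3600 + 56 × 60 + 10) = 3370.
Frame index = 3370 × 48 + 8 = 161768.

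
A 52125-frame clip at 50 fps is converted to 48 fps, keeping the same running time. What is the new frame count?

Target frames = source frames × (target rate / source rate) = 52125 × (48)/(50) = 52125 × 24/25 = 50040.

50040 frames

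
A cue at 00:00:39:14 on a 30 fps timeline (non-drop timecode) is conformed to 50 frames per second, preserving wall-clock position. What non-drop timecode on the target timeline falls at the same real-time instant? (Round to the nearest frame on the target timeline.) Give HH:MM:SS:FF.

Source frame index: (0×3600 + 0×60 + 39) × 30 + 14 = 1184.
Real time: 1184 / (30) = 592/15 s.
Target frame: (592/15) × (50) = 5920/3 ≈ 1973.333 → 1973.
At 50 labels/s: frame 1973 → 00:00:39:23.

00:00:39:23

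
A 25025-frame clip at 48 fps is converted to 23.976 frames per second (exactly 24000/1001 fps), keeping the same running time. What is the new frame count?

12500 frames

Target frames = source frames × (target rate / source rate) = 25025 × (24000/1001)/(48) = 25025 × 500/1001 = 12500.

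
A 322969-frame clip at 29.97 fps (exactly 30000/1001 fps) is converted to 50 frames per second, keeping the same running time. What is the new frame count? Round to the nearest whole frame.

Frames at target rate = 322969 × (50) / (30000/1001) = 323291969/600 ≈ 538819.948.
Nearest whole frame: 538820.

538820 frames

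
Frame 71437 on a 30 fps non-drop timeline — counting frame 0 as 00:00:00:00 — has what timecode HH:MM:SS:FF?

00:39:41:07

71437 ÷ 30 = 2381 full seconds, remainder 7 frames.
2381 s = 0 h 39 min 41 s.
Timecode: 00:39:41:07.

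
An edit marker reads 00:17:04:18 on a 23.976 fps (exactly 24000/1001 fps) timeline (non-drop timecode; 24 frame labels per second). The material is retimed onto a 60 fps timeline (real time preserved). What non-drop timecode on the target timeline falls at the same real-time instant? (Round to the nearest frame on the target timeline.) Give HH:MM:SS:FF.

Source frame index: (0×3600 + 17×60 + 4) × 24 + 18 = 24594.
Real time: 24594 / (24000/1001) = 4103099/4000 s.
Target frame: (4103099/4000) × (60) = 12309297/200 ≈ 61546.485 → 61546.
At 60 labels/s: frame 61546 → 00:17:05:46.

00:17:05:46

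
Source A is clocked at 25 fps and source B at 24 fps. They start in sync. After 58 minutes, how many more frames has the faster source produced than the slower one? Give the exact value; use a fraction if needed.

58 min = 3480 s.
A emits 25 × 3480 = 87000 frames; B emits 24 × 3480 = 83520.
Difference = 3480 frames; B is behind A.

3480 frames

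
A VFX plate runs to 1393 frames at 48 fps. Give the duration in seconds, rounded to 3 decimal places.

Running time = 1393 × 1/48 = 1393/48 s ≈ 29.021 s.

29.021 seconds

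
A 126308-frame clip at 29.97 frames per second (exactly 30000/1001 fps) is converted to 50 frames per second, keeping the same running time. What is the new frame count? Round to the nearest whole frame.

Frames at target rate = 126308 × (50) / (30000/1001) = 31608577/150 ≈ 210723.847.
Nearest whole frame: 210724.

210724 frames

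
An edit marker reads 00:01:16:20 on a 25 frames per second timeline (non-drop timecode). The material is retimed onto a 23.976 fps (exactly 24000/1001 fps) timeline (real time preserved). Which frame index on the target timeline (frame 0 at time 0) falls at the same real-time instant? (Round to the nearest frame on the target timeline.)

Source frame index: (0×3600 + 1×60 + 16) × 25 + 20 = 1920.
Real time: 1920 / (25) = 384/5 s.
Target frame: (384/5) × (24000/1001) = 1843200/1001 ≈ 1841.359 → 1841.

frame 1841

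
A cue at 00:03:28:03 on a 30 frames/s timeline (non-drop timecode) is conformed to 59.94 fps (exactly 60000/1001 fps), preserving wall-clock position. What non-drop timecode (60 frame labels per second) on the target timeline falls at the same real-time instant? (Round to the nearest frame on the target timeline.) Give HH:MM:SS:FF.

Source frame index: (0×3600 + 3×60 + 28) × 30 + 3 = 6243.
Real time: 6243 / (30) = 2081/10 s.
Target frame: (2081/10) × (60000/1001) = 12486000/1001 ≈ 12473.526 → 12474.
At 60 labels/s: frame 12474 → 00:03:27:54.

00:03:27:54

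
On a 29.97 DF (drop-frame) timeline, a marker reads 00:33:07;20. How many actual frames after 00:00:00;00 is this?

As if non-drop at 30 labels/s: (0 × 3600 + 33 × 60 + 7) × 30 + 20 = 59630.
Minute boundaries passed: 33; those not divisible by 10: 33 − 3 = 30; dropped labels = 2 × 30 = 60.
Actual frame index = 59630 − 60 = 59570.

59570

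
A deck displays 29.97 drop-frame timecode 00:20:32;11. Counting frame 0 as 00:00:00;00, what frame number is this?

36935

As if non-drop at 30 labels/s: (0 × 3600 + 20 × 60 + 32) × 30 + 11 = 36971.
Minute boundaries passed: 20; those not divisible by 10: 20 − 2 = 18; dropped labels = 2 × 18 = 36.
Actual frame index = 36971 − 36 = 36935.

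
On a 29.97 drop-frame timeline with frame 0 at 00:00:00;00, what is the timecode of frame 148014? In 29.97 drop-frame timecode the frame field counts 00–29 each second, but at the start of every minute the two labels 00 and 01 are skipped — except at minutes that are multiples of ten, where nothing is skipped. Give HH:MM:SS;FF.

Ten DF minutes hold 17982 frames, so frame 148014 lies in block 8 (frames 143856–161837) with 4158 frames into that block.
The block's first minute is 1800 frames and the rest 1798 each; 4158 frames reaches minute 2, so 8 × 18 + 2 × 2 = 148 labels have been skipped so far.
Adding those back, label number 148014 + 148 = 148162 at 30 labels/s is 4938 s + 22 f = 1 h 22 min 18 s frame 22, i.e. 01:22:18;22.

01:22:18;22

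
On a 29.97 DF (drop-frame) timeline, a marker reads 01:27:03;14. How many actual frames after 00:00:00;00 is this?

As if non-drop at 30 labels/s: (1 × 3600 + 27 × 60 + 3) × 30 + 14 = 156704.
Minute boundaries passed: 87; those not divisible by 10: 87 − 8 = 79; dropped labels = 2 × 79 = 158.
Actual frame index = 156704 − 158 = 156546.

156546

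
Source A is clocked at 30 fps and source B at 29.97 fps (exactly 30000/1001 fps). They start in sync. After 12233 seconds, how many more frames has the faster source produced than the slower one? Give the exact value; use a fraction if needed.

A emits 30 × 12233 = 366990 frames; B emits 30000/1001 × 12233 = 28230000/77.
Difference = 28230/77 frames (≈ 366.6234); B is behind A.

28230/77 frames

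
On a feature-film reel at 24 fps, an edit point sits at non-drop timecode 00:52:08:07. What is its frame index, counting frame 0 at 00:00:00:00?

Total seconds to the label: (0 × 3600 + 52 × 60 + 8) = 3128.
Frame index = 3128 × 24 + 7 = 75079.

75079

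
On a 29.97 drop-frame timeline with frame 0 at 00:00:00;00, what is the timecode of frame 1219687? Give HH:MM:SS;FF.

11:18:16;29

Ten DF minutes hold 17982 frames, so frame 1219687 lies in block 67 (frames 1204794–1222775) with 14893 frames into that block.
The block's first minute is 1800 frames and the rest 1798 each; 14893 frames reaches minute 8, so 67 × 18 + 8 × 2 = 1222 labels have been skipped so far.
Adding those back, label number 1219687 + 1222 = 1220909 at 30 labels/s is 40696 s + 29 f = 11 h 18 min 16 s frame 29, i.e. 11:18:16;29.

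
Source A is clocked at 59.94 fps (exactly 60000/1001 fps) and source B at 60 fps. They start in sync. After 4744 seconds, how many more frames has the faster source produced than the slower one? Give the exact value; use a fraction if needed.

284640/1001 frames

A emits 60000/1001 × 4744 = 284640000/1001 frames; B emits 60 × 4744 = 284640.
Difference = 284640/1001 frames (≈ 284.3556); B is ahead of A.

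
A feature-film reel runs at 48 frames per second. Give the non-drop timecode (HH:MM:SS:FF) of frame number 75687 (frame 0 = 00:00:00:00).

75687 ÷ 48 = 1576 full seconds, remainder 39 frames.
1576 s = 0 h 26 min 16 s.
Timecode: 00:26:16:39.

00:26:16:39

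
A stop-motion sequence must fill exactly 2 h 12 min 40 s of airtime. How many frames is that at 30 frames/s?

238800 frames

2 h 12 min 40 s = 7960 s.
Frames = 7960 × 30 = 238800.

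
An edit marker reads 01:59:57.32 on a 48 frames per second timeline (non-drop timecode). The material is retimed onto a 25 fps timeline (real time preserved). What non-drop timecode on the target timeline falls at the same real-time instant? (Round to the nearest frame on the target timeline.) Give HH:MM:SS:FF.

01:59:57:17

Source frame index: (1×3600 + 59×60 + 57) × 48 + 32 = 345488.
Real time: 345488 / (48) = 21593/3 s.
Target frame: (21593/3) × (25) = 539825/3 ≈ 179941.667 → 179942.
At 25 labels/s: frame 179942 → 01:59:57:17.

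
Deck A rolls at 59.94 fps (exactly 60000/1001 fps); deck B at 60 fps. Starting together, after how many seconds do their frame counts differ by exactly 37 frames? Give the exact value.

37037/60 seconds

The gap grows by |60 − 60000/1001| = 60/1001 frames per second.
Time for a 37-frame gap: 37 ÷ (60/1001) = 37037/60 s.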